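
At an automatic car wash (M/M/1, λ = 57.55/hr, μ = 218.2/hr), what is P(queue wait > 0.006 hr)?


ρ = 57.55/218.2 = 0.2637
P(Wq > t) = ρ·e^{−(μ−λ)t} = 0.2637·e^{−0.9639}
= 0.2637·0.381403 = 0.100594

Final: 0.100594


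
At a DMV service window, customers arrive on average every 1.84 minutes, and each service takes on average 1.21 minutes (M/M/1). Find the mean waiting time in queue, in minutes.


λ = 60/1.84 = 32.6087 /hr
μ = 60/1.21 = 49.5868 /hr
ρ = λ/μ = 32.6087/49.5868 = 0.6576
Wq = ρ/(μ−λ) = 0.6576/(49.5868−32.6087) = 0.03873 hr
In minutes: 0.03873·60 = 2.324 min

Final: 2.324 min


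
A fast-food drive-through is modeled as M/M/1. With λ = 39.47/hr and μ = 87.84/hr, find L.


ρ = λ/μ = 39.47/87.84 = 0.4493
L = ρ/(1−ρ) = 0.4493/(1 − 0.4493) = 0.4493/0.5507 = 0.8160

Final: 0.8160


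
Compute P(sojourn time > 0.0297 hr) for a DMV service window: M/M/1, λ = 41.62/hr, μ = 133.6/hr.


W ~ Exponential(μ−λ) for M/M/1.
μ − λ = 133.6 − 41.62 = 91.9800
P(W > t) = e^{−(μ−λ)t} = e^{−2.7318} = 0.065102

Final: 0.065102


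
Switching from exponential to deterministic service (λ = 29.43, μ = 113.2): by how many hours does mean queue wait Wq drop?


ρ = 29.43/113.2 = 0.2600
Wq(M/M/1) = ρ/(μ−λ) = 0.2600/83.77 = 0.003104 hr
Wq(M/D/1) = ρ/(2(μ−λ)) = 0.001552 hr
Savings = 0.003104 − 0.001552 = 0.001552 hr

Final: 0.001552 hr


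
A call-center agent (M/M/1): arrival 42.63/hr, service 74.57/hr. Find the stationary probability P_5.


ρ = 42.63/74.57 = 0.5717
P_n = (1−ρ)·ρ^n = (1 − 0.5717)·0.5717^5 = 0.4283·0.061060 = 0.026153

Final: 0.026153


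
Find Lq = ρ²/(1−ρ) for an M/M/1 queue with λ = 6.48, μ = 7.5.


ρ = 6.48/7.5 = 0.8640
Lq = ρ²/(1−ρ) = 0.7465/0.1360 = 5.4889

Final: 5.4889


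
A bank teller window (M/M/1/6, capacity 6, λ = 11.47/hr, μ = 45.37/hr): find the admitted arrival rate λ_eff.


ρ = 0.2528; P_K = (1−ρ)ρ^6/(1−ρ^7) = 0.0001951
λ_eff = λ(1 − P_K) = 11.47·(1 − 0.0001951) = 11.47·0.999805 = 11.4678 /hr

Final: 11.4678 /hr


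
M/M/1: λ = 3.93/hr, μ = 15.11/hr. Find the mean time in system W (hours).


W = 1/(μ−λ) = 1/(15.11 − 3.93) = 1/11.18 = 0.08945 hr

Final: 0.08945 hr


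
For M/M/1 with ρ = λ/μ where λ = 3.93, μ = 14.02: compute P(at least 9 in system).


ρ = 3.93/14.02 = 0.2803
P(N ≥ n) = ρ^n = 0.2803^9 = 0.00001069

Final: 0.00001069


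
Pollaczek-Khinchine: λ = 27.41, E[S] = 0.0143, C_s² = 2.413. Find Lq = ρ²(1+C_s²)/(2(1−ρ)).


ρ = λ·E[S] = 27.41·0.0143 = 0.3920
Lq = ρ²(1+C_s²)/(2(1−ρ)) = 0.1536·(1+2.413)/(2·0.6080)
= 0.1536·3.4130/1.2161 = 0.43119

Final: 0.43119


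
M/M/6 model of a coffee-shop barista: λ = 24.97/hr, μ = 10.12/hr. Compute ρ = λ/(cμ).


ρ = λ/(cμ) = 24.97/(6·10.12) = 24.97/60.72 = 0.4112

Final: 0.4112


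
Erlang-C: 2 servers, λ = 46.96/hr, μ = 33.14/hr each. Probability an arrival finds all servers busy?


a = λ/μ = 1.4170; ρ = a/2 = 0.7085
P₀ = 0.170611 (from M/M/c formula)
C(c,a) = [a^c/(c!(1−ρ))]·P₀ = [2.00794/(2·0.2915)]·0.170611
= 3.44426·0.170611 = 0.587630

Final: 0.587630


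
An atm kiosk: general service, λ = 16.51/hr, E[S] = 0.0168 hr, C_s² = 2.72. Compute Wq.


ρ = λ·E[S] = 16.51·0.0168 = 0.2774
E[S²] = E[S]²(1+C_s²) = 0.0168²·(1+2.72) = 0.001050
Wq = λ·E[S²]/(2(1−ρ)) = 16.51·0.001050/(2·0.7226) = 0.01199 hr

Final: 0.01199 hr


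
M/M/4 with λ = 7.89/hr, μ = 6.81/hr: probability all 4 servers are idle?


a = λ/μ = 7.89/6.81 = 1.1586; ρ = a/c = 0.2896
Σ_{k=0}^{3} a^k/k! (terms k=0..3) = 1.00000 + 1.15859 + 0.67117 + 0.25920 = 3.08896
Tail: a^4/(4!(1−ρ)) = 1.80185/(24·0.7104) = 0.10569
P₀ = 1/(3.08896 + 0.10569) = 1/3.19465 = 0.313024

Final: 0.313024


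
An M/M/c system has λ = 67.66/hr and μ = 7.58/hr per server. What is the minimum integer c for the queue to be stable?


Stability requires cμ > λ ⇔ c > λ/μ.
λ/μ = 67.66/7.58 = 8.9261
Minimum integer c = ⌊8.9261⌋ + 1 = 9
Check: 9·7.58 = 68.22 > 67.66, while 8·7.58 = 60.64 ≤ 67.66

Final: 9 servers


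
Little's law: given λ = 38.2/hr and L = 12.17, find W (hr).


W = L/λ = 12.17/38.2 = 0.3186 hr

Final: 0.3186 hr


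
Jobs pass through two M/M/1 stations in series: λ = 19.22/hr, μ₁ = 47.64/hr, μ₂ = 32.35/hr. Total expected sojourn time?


Each node sees arrival rate λ = 19.22/hr (tandem ⇒ throughput preserved).
W₁ = 1/(μ₁−λ) = 1/(47.64−19.22) = 0.03519 hr
W₂ = 1/(μ₂−λ) = 1/(32.35−19.22) = 0.07616 hr
W_total = W₁ + W₂ = 0.03519 + 0.07616 = 0.11135 hr

Final: 0.11135 hr


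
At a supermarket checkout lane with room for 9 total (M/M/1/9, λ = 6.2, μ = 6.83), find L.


ρ = 6.2/6.83 = 0.9078
L = ρ[1 − (K+1)ρ^K + Kρ^(K+1)] / [(1−ρ)(1−ρ^(K+1))]
Numerator: 0.9078·(1 − 10·0.418542 + 9·0.379935) = 0.212417
Denominator: (0.09224)·(0.620065) = 0.057195
L = 0.212417/0.057195 = 3.7139

Final: 3.7139


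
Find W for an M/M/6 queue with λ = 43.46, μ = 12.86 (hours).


a = 3.3795; ρ = 0.5632; P₀ = 0.032929
Lq = P₀·a^c·ρ/(c!(1−ρ)²) = 0.20117
Wq = Lq/λ = 0.20117/43.46 = 0.004629 hr
W = Wq + 1/μ = 0.004629 + 0.07776 = 0.08239 hr

Final: 0.08239 hr


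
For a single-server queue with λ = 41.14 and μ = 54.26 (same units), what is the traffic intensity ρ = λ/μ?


ρ = λ/μ = 41.14/54.26 = 0.7582

Final: 0.7582


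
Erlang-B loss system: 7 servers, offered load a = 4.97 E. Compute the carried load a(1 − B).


B(7,4.97) = 0.118640 (Erlang-B)
Carried load = a(1 − B) = 4.97·(1 − 0.118640) = 4.97·0.881360 = 4.3804 E

Final: 4.3804 Erlangs


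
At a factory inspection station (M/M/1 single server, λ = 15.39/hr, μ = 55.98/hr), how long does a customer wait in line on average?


ρ = 15.39/55.98 = 0.2749
Wq = ρ/(μ−λ) = 0.2749/(55.98 − 15.39) = 0.2749/40.59 = 0.006773 hr

Final: 0.006773 hr


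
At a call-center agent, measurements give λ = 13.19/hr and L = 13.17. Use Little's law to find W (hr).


W = L/λ = 13.17/13.19 = 0.9985 hr

Final: 0.9985 hr


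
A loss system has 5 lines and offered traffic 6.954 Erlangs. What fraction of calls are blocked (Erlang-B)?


B(c,a) = (a^c/c!) / Σ_{k=0}^{c} a^k/k!
a^5/5! = 135.516503
Σ terms (k=0..5): 1.00000 + 6.95400 + 24.17906 + 56.04706 + 97.43781 + 135.51650 = 321.134425
B = 135.516503/321.134425 = 0.421993

Final: 0.421993


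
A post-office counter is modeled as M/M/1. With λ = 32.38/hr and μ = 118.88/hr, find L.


ρ = λ/μ = 32.38/118.88 = 0.2724
L = ρ/(1−ρ) = 0.2724/(1 − 0.2724) = 0.2724/0.7276 = 0.3743

Final: 0.3743


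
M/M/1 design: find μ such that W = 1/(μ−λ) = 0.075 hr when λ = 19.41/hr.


W = 1/(μ−λ) ⇒ μ − λ = 1/W = 1/0.075 = 13.3333
μ = λ + 1/W = 19.41 + 13.3333 = 32.7433 per hr

Final: 32.7433 /hr


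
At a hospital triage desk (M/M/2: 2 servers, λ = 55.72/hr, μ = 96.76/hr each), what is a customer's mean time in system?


a = 0.5759; ρ = 0.2879; P₀ = 0.552881
Lq = P₀·a^c·ρ/(c!(1−ρ)²) = 0.05206
Wq = Lq/λ = 0.05206/55.72 = 0.0009342 hr
W = Wq + 1/μ = 0.0009342 + 0.01033 = 0.01127 hr

Final: 0.01127 hr


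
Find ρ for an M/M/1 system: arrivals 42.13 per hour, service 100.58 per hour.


ρ = λ/μ = 42.13/100.58 = 0.4189

Final: 0.4189


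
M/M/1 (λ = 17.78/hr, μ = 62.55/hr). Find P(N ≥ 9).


ρ = 17.78/62.55 = 0.2843
P(N ≥ n) = ρ^n = 0.2843^9 = 0.00001212

Final: 0.00001212


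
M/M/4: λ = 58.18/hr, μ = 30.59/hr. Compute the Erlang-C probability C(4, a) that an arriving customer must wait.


a = λ/μ = 1.9019; ρ = a/4 = 0.4755
P₀ = 0.144997 (from M/M/c formula)
C(c,a) = [a^c/(c!(1−ρ))]·P₀ = [13.08510/(24·0.5245)]·0.144997
= 1.03945·0.144997 = 0.150718

Final: 0.150718


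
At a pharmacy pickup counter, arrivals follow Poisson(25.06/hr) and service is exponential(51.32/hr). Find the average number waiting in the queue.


ρ = 25.06/51.32 = 0.4883
Lq = ρ²/(1−ρ) = 0.2384/0.5117 = 0.4660

Final: 0.4660


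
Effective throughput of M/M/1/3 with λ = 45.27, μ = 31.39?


ρ = 1.4422; P_K = (1−ρ)ρ^3/(1−ρ^4) = 0.398792
λ_eff = λ(1 − P_K) = 45.27·(1 − 0.398792) = 45.27·0.601208 = 27.2167 /hr

Final: 27.2167 /hr


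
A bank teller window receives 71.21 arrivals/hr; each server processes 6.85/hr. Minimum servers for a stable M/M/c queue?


Stability requires cμ > λ ⇔ c > λ/μ.
λ/μ = 71.21/6.85 = 10.3956
Minimum integer c = ⌊10.3956⌋ + 1 = 11
Check: 11·6.85 = 75.35 > 71.21, while 10·6.85 = 68.50 ≤ 71.21

Final: 11 servers


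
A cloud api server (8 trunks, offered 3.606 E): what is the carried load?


B(8,3.606) = 0.019488 (Erlang-B)
Carried load = a(1 − B) = 3.606·(1 − 0.019488) = 3.606·0.980512 = 3.5357 E

Final: 3.5357 Erlangs


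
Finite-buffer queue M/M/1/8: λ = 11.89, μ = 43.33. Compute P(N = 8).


ρ = λ/μ = 11.89/43.33 = 0.2744
P_K = (1−ρ)ρ^K/(1−ρ^(K+1)) = (0.7256·0.00003215)/(1 − 0.000008821)
= 0.00002333/0.999991 = 0.00002333

Final: 0.00002333


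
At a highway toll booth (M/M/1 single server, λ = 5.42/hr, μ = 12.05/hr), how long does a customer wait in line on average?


ρ = 5.42/12.05 = 0.4498
Wq = ρ/(μ−λ) = 0.4498/(12.05 − 5.42) = 0.4498/6.63 = 0.06784 hr

Final: 0.06784 hr


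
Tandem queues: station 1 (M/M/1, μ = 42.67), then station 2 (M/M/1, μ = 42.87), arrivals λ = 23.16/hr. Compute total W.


Each node sees arrival rate λ = 23.16/hr (tandem ⇒ throughput preserved).
W₁ = 1/(μ₁−λ) = 1/(42.67−23.16) = 0.05126 hr
W₂ = 1/(μ₂−λ) = 1/(42.87−23.16) = 0.05074 hr
W_total = W₁ + W₂ = 0.05126 + 0.05074 = 0.10199 hr

Final: 0.10199 hr


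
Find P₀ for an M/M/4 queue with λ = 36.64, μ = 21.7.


a = λ/μ = 36.64/21.7 = 1.6885; ρ = a/c = 0.4221
Σ_{k=0}^{3} a^k/k! (terms k=0..3) = 1.00000 + 1.68848 + 1.42548 + 0.80230 = 4.91626
Tail: a^4/(4!(1−ρ)) = 8.12799/(24·0.5779) = 0.58605
P₀ = 1/(4.91626 + 0.58605) = 1/5.50231 = 0.181742

Final: 0.181742


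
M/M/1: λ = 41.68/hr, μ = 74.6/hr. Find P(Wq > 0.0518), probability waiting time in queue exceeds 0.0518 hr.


ρ = 41.68/74.6 = 0.5587
P(Wq > t) = ρ·e^{−(μ−λ)t} = 0.5587·e^{−1.7053}
= 0.5587·0.181726 = 0.101533

Final: 0.101533


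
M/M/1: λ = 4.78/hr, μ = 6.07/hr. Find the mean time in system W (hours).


W = 1/(μ−λ) = 1/(6.07 − 4.78) = 1/1.29 = 0.7752 hr

Final: 0.7752 hr


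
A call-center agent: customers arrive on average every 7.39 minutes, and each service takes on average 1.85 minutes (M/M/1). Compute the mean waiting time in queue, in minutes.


λ = 60/7.39 = 8.1191 /hr
μ = 60/1.85 = 32.4324 /hr
ρ = λ/μ = 8.1191/32.4324 = 0.2503
Wq = ρ/(μ−λ) = 0.2503/(32.4324−8.1191) = 0.01030 hr
In minutes: 0.01030·60 = 0.6178 min

Final: 0.6178 min


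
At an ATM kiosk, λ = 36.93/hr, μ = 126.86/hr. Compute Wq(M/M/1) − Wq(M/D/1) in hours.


ρ = 36.93/126.86 = 0.2911
Wq(M/M/1) = ρ/(μ−λ) = 0.2911/89.93 = 0.003237 hr
Wq(M/D/1) = ρ/(2(μ−λ)) = 0.001619 hr
Savings = 0.003237 − 0.001619 = 0.001619 hr

Final: 0.001619 hr


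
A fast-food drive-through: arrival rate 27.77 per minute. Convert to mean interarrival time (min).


Mean interarrival time = 1/λ = 1/27.77 minute = 0.03601 minute
In minutes: 0.03601 × 1 = 0.03601 min

Final: 0.03601 min


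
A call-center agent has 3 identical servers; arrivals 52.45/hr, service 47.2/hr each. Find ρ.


ρ = λ/(cμ) = 52.45/(3·47.2) = 52.45/141.60 = 0.3704

Final: 0.3704


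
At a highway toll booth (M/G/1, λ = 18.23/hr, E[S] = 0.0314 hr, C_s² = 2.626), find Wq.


ρ = λ·E[S] = 18.23·0.0314 = 0.5724
E[S²] = E[S]²(1+C_s²) = 0.0314²·(1+2.626) = 0.003575
Wq = λ·E[S²]/(2(1−ρ)) = 18.23·0.003575/(2·0.4276) = 0.07621 hr

Final: 0.07621 hr


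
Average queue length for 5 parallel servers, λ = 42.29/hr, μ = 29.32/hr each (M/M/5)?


a = λ/μ = 1.4424; ρ = a/5 = 0.2885
P₀ = 0.236065
Lq = P₀·a^c·ρ / (c!·(1−ρ)²) = 0.236065·6.24264·0.2885/(120·0.50627)
= 0.006997

Final: 0.006997


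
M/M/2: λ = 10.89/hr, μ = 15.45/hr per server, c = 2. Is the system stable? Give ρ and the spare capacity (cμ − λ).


Total capacity cμ = 2·15.45 = 30.90/hr
ρ = λ/(cμ) = 10.89/30.90 = 0.3524
Stable ⇔ ρ < 1: YES
Spare capacity = cμ − λ = 30.90 − 10.89 = 20.01/hr

Final: ρ = 0.3524; stable; margin = 20.01/hr


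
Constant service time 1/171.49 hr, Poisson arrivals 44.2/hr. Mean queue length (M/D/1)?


ρ = 44.2/171.49 = 0.2577
M/D/1: Lq = ρ²/(2(1−ρ)) = 0.06643/(2·0.7423) = 0.04475

Final: 0.04475


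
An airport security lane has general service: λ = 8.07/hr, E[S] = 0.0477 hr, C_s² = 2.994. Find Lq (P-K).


ρ = λ·E[S] = 8.07·0.0477 = 0.3849
Lq = ρ²(1+C_s²)/(2(1−ρ)) = 0.1482·(1+2.994)/(2·0.6151)
= 0.1482·3.9940/1.2301 = 0.48111

Final: 0.48111


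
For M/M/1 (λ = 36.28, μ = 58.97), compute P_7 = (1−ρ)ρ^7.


ρ = 36.28/58.97 = 0.6152
P_n = (1−ρ)·ρ^n = (1 − 0.6152)·0.6152^7 = 0.3848·0.033362 = 0.012837

Final: 0.012837


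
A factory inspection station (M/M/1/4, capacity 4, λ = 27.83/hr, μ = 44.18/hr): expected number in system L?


ρ = 27.83/44.18 = 0.6299
L = ρ[1 − (K+1)ρ^K + Kρ^(K+1)] / [(1−ρ)(1−ρ^(K+1))]
Numerator: 0.6299·(1 − 5·0.157453 + 4·0.099183) = 0.383919
Denominator: (0.3701)·(0.900817) = 0.333372
L = 0.383919/0.333372 = 1.1516

Final: 1.1516


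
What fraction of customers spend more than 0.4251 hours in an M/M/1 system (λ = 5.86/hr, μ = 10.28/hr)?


W ~ Exponential(μ−λ) for M/M/1.
μ − λ = 10.28 − 5.86 = 4.4200
P(W > t) = e^{−(μ−λ)t} = e^{−1.8789} = 0.152752

Final: 0.152752


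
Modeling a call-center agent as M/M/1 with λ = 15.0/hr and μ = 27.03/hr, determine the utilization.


ρ = λ/μ = 15.0/27.03 = 0.5549

Final: 0.5549


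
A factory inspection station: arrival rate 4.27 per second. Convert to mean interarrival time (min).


Mean interarrival time = 1/λ = 1/4.27 second = 0.23419 second
In minutes: 0.23419 × 0.0166667 = 0.003903 min

Final: 0.003903 min


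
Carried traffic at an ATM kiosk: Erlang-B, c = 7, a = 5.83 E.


B(7,5.83) = 0.173979 (Erlang-B)
Carried load = a(1 − B) = 5.83·(1 − 0.173979) = 5.83·0.826021 = 4.8157 E

Final: 4.8157 Erlangs


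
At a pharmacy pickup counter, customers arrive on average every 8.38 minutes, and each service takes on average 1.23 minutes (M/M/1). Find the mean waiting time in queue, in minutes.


λ = 60/8.38 = 7.1599 /hr
μ = 60/1.23 = 48.7805 /hr
ρ = λ/μ = 7.1599/48.7805 = 0.1468
Wq = ρ/(μ−λ) = 0.1468/(48.7805−7.1599) = 0.003527 hr
In minutes: 0.003527·60 = 0.2116 min

Final: 0.2116 min


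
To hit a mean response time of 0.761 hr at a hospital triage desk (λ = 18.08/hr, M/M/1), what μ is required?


W = 1/(μ−λ) ⇒ μ − λ = 1/W = 1/0.761 = 1.3141
μ = λ + 1/W = 18.08 + 1.3141 = 19.3941 per hr

Final: 19.3941 /hr


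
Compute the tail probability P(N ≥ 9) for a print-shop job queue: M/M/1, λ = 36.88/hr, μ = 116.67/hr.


ρ = 36.88/116.67 = 0.3161
P(N ≥ n) = ρ^n = 0.3161^9 = 0.00003151

Final: 0.00003151


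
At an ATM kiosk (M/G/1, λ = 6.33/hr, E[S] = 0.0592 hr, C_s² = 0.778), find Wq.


ρ = λ·E[S] = 6.33·0.0592 = 0.3747
E[S²] = E[S]²(1+C_s²) = 0.0592²·(1+0.778) = 0.006231
Wq = λ·E[S²]/(2(1−ρ)) = 6.33·0.006231/(2·0.6253) = 0.03154 hr

Final: 0.03154 hr


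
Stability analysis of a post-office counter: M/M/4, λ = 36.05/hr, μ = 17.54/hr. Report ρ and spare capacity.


Total capacity cμ = 4·17.54 = 70.16/hr
ρ = λ/(cμ) = 36.05/70.16 = 0.5138
Stable ⇔ ρ < 1: YES
Spare capacity = cμ − λ = 70.16 − 36.05 = 34.11/hr

Final: ρ = 0.5138; stable; margin = 34.11/hr


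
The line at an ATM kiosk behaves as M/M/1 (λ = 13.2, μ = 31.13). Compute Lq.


ρ = 13.2/31.13 = 0.4240
Lq = ρ²/(1−ρ) = 0.1798/0.5760 = 0.3122

Final: 0.3122


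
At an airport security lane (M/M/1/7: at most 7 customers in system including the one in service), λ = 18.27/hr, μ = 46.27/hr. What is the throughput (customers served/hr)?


ρ = 0.3949; P_K = (1−ρ)ρ^7/(1−ρ^8) = 0.0009061
λ_eff = λ(1 − P_K) = 18.27·(1 − 0.0009061) = 18.27·0.999094 = 18.2534 /hr

Final: 18.2534 /hr


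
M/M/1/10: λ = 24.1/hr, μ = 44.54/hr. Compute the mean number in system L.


ρ = 24.1/44.54 = 0.5411
L = ρ[1 − (K+1)ρ^K + Kρ^(K+1)] / [(1−ρ)(1−ρ^(K+1))]
Numerator: 0.5411·(1 − 11·0.002151 + 10·0.001164) = 0.534581
Denominator: (0.4589)·(0.998836) = 0.458379
L = 0.534581/0.458379 = 1.1662

Final: 1.1662


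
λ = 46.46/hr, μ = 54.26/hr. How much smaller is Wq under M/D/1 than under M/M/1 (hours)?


ρ = 46.46/54.26 = 0.8562
Wq(M/M/1) = ρ/(μ−λ) = 0.8562/7.80 = 0.10978 hr
Wq(M/D/1) = ρ/(2(μ−λ)) = 0.05489 hr
Savings = 0.10978 − 0.05489 = 0.05489 hr

Final: 0.05489 hr


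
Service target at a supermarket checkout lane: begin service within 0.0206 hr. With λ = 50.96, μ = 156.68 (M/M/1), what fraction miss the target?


ρ = 50.96/156.68 = 0.3252
P(Wq > t) = ρ·e^{−(μ−λ)t} = 0.3252·e^{−2.1778}
= 0.3252·0.113287 = 0.036846

Final: 0.036846


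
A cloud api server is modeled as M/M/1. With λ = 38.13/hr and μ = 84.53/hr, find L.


ρ = λ/μ = 38.13/84.53 = 0.4511
L = ρ/(1−ρ) = 0.4511/(1 − 0.4511) = 0.4511/0.5489 = 0.8218

Final: 0.8218


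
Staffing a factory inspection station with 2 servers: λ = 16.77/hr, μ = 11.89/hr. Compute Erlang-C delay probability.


a = λ/μ = 1.4104; ρ = a/2 = 0.7052
P₀ = 0.172873 (from M/M/c formula)
C(c,a) = [a^c/(c!(1−ρ))]·P₀ = [1.98931/(2·0.2948)]·0.172873
= 3.37416·0.172873 = 0.583302

Final: 0.583302


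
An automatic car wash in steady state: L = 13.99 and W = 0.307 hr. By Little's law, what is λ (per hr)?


λ = L/W = 13.99/0.307 = 45.5700 /hr

Final: 45.5700 /hr


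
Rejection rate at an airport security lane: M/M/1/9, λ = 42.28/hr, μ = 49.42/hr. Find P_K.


ρ = λ/μ = 42.28/49.42 = 0.8555
P_K = (1−ρ)ρ^K/(1−ρ^(K+1)) = (0.1445·0.245522)/(1 − 0.210050)
= 0.035472/0.789950 = 0.044904

Final: 0.044904


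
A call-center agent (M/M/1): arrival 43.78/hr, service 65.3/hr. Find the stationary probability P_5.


ρ = 43.78/65.3 = 0.6704
P_n = (1−ρ)·ρ^n = (1 − 0.6704)·0.6704^5 = 0.3296·0.135461 = 0.044642

Final: 0.044642


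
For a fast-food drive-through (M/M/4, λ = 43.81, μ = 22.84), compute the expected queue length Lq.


a = λ/μ = 1.9181; ρ = a/4 = 0.4795
P₀ = 0.142499
Lq = P₀·a^c·ρ / (c!·(1−ρ)²) = 0.142499·13.53657·0.4795/(24·0.27089)
= 0.14228

Final: 0.14228


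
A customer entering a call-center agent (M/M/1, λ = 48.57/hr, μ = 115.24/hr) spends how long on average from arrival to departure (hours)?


W = 1/(μ−λ) = 1/(115.24 − 48.57) = 1/66.67 = 0.01500 hr

Final: 0.01500 hr


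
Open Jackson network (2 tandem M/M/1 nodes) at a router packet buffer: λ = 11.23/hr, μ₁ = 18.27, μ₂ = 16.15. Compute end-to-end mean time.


Each node sees arrival rate λ = 11.23/hr (tandem ⇒ throughput preserved).
W₁ = 1/(μ₁−λ) = 1/(18.27−11.23) = 0.14205 hr
W₂ = 1/(μ₂−λ) = 1/(16.15−11.23) = 0.20325 hr
W_total = W₁ + W₂ = 0.14205 + 0.20325 = 0.34530 hr

Final: 0.34530 hr


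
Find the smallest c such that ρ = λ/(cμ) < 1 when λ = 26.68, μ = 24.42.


Stability requires cμ > λ ⇔ c > λ/μ.
λ/μ = 26.68/24.42 = 1.0925
Minimum integer c = ⌊1.0925⌋ + 1 = 2
Check: 2·24.42 = 48.84 > 26.68, while 1·24.42 = 24.42 ≤ 26.68

Final: 2 servers


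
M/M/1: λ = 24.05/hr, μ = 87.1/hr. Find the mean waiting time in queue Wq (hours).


ρ = 24.05/87.1 = 0.2761
Wq = ρ/(μ−λ) = 0.2761/(87.1 − 24.05) = 0.2761/63.05 = 0.004379 hr

Final: 0.004379 hr


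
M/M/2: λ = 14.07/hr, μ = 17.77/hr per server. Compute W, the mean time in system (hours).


a = 0.7918; ρ = 0.3959; P₀ = 0.432776
Lq = P₀·a^c·ρ/(c!(1−ρ)²) = 0.14716
Wq = Lq/λ = 0.14716/14.07 = 0.01046 hr
W = Wq + 1/μ = 0.01046 + 0.05627 = 0.06673 hr

Final: 0.06673 hr


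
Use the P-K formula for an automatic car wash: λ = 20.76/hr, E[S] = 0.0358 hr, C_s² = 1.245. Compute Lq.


ρ = λ·E[S] = 20.76·0.0358 = 0.7432
Lq = ρ²(1+C_s²)/(2(1−ρ)) = 0.5524·(1+1.245)/(2·0.2568)
= 0.5524·2.2450/0.5136 = 2.41449

Final: 2.41449


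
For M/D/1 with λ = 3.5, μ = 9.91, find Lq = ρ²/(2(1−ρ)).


ρ = 3.5/9.91 = 0.3532
M/D/1: Lq = ρ²/(2(1−ρ)) = 0.1247/(2·0.6468) = 0.09642

Final: 0.09642


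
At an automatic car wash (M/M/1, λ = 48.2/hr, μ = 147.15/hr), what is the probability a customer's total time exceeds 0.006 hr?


W ~ Exponential(μ−λ) for M/M/1.
μ − λ = 147.15 − 48.2 = 98.9500
P(W > t) = e^{−(μ−λ)t} = e^{−0.5937} = 0.552280

Final: 0.552280


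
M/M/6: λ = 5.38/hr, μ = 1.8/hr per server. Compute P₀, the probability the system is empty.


a = λ/μ = 5.38/1.8 = 2.9889; ρ = a/c = 0.4981
Σ_{k=0}^{5} a^k/k! (terms k=0..5) = 1.00000 + 2.98889 + 4.46673 + 4.45018 + 3.32528 + 1.98778 = 18.21886
Tail: a^6/(6!(1−ρ)) = 712.94926/(720·0.5019) = 1.97311
P₀ = 1/(18.21886 + 1.97311) = 1/20.19196 = 0.049525

Final: 0.049525


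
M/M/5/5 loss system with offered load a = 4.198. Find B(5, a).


B(c,a) = (a^c/c!) / Σ_{k=0}^{c} a^k/k!
a^5/5! = 10.865030
Σ terms (k=0..5): 1.00000 + 4.19800 + 8.81160 + 12.33037 + 12.94072 + 10.86503 = 50.145722
B = 10.865030/50.145722 = 0.216669

Final: 0.216669


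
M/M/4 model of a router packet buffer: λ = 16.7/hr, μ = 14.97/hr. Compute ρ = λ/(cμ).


ρ = λ/(cμ) = 16.7/(4·14.97) = 16.7/59.88 = 0.2789

Final: 0.2789


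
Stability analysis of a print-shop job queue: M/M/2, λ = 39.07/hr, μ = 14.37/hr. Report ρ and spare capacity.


Total capacity cμ = 2·14.37 = 28.74/hr
ρ = λ/(cμ) = 39.07/28.74 = 1.3594
Stable ⇔ ρ < 1: NO
Spare capacity = cμ − λ = 28.74 − 39.07 = -10.33/hr

Final: ρ = 1.3594; unstable; margin = -10.33/hr


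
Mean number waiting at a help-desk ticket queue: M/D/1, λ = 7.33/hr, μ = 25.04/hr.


ρ = 7.33/25.04 = 0.2927
M/D/1: Lq = ρ²/(2(1−ρ)) = 0.08569/(2·0.7073) = 0.06058

Final: 0.06058


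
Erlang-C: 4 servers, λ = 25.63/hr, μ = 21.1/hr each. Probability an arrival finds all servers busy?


a = λ/μ = 1.2147; ρ = a/4 = 0.3037
P₀ = 0.295735 (from M/M/c formula)
C(c,a) = [a^c/(c!(1−ρ))]·P₀ = [2.17703/(24·0.6963)]·0.295735
= 0.13027·0.295735 = 0.038525

Final: 0.038525


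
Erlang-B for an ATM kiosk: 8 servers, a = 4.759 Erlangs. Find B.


B(c,a) = (a^c/c!) / Σ_{k=0}^{c} a^k/k!
a^8/8! = 6.525370
Σ terms (k=0..8): 1.00000 + 4.75900 + 11.32404 + 17.96370 + 21.37232 + 20.34217 + 16.13473 + 10.96931 + 6.52537 = 110.390642
B = 6.525370/110.390642 = 0.059112

Final: 0.059112


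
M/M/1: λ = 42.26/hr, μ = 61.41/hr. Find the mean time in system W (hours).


W = 1/(μ−λ) = 1/(61.41 − 42.26) = 1/19.15 = 0.05222 hr

Final: 0.05222 hr


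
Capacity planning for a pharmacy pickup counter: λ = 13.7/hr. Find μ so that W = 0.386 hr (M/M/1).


W = 1/(μ−λ) ⇒ μ − λ = 1/W = 1/0.386 = 2.5907
μ = λ + 1/W = 13.7 + 2.5907 = 16.2907 per hr

Final: 16.2907 /hr


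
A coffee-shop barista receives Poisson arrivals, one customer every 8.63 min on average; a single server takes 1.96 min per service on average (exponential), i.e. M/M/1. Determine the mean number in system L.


λ = 60/8.63 = 6.9525 /hr
μ = 60/1.96 = 30.6122 /hr
ρ = λ/μ = 6.9525/30.6122 = 0.2271
L = ρ/(1−ρ) = 0.2271/0.7729 = 0.2939

Final: 0.2939


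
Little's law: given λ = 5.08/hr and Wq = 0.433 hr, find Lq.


Lq = λWq = 5.08·0.433 = 2.1996

Final: 2.1996


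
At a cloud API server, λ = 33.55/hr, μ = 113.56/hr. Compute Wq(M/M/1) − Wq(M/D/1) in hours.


ρ = 33.55/113.56 = 0.2954
Wq(M/M/1) = ρ/(μ−λ) = 0.2954/80.01 = 0.003693 hr
Wq(M/D/1) = ρ/(2(μ−λ)) = 0.001846 hr
Savings = 0.003693 − 0.001846 = 0.001846 hr

Final: 0.001846 hr


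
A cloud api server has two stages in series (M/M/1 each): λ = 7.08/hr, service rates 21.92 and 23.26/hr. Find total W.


Each node sees arrival rate λ = 7.08/hr (tandem ⇒ throughput preserved).
W₁ = 1/(μ₁−λ) = 1/(21.92−7.08) = 0.06739 hr
W₂ = 1/(μ₂−λ) = 1/(23.26−7.08) = 0.06180 hr
W_total = W₁ + W₂ = 0.06739 + 0.06180 = 0.12919 hr

Final: 0.12919 hr


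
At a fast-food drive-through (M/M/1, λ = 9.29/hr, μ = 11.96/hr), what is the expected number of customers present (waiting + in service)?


ρ = λ/μ = 9.29/11.96 = 0.7768
L = ρ/(1−ρ) = 0.7768/(1 − 0.7768) = 0.7768/0.2232 = 3.4794

Final: 3.4794


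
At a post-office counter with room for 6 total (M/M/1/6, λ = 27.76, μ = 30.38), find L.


ρ = 27.76/30.38 = 0.9138
L = ρ[1 − (K+1)ρ^K + Kρ^(K+1)] / [(1−ρ)(1−ρ^(K+1))]
Numerator: 0.9138·(1 − 7·0.582090 + 6·0.531890) = 0.106645
Denominator: (0.08624)·(0.468110) = 0.040370
L = 0.106645/0.040370 = 2.6417

Final: 2.6417


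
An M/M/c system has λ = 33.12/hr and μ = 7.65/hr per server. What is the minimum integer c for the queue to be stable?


Stability requires cμ > λ ⇔ c > λ/μ.
λ/μ = 33.12/7.65 = 4.3294
Minimum integer c = ⌊4.3294⌋ + 1 = 5
Check: 5·7.65 = 38.25 > 33.12, while 4·7.65 = 30.60 ≤ 33.12

Final: 5 servers


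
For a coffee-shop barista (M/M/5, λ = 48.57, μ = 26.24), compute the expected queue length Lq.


a = λ/μ = 1.8510; ρ = a/5 = 0.3702
P₀ = 0.156307
Lq = P₀·a^c·ρ / (c!·(1−ρ)²) = 0.156307·21.72808·0.3702/(120·0.39665)
= 0.02641

Final: 0.02641


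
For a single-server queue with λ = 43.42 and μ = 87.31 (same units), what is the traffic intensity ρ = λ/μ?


ρ = λ/μ = 43.42/87.31 = 0.4973

Final: 0.4973


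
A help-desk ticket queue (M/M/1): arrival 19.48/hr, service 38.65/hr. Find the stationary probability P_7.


ρ = 19.48/38.65 = 0.5040
P_n = (1−ρ)·ρ^n = (1 − 0.5040)·0.5040^7 = 0.4960·0.008262 = 0.004098

Final: 0.004098


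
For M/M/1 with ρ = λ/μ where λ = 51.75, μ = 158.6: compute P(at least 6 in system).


ρ = 51.75/158.6 = 0.3263
P(N ≥ n) = ρ^n = 0.3263^6 = 0.001207

Final: 0.001207


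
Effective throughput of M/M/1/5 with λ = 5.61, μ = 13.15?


ρ = 0.4266; P_K = (1−ρ)ρ^5/(1−ρ^6) = 0.008152
λ_eff = λ(1 − P_K) = 5.61·(1 − 0.008152) = 5.61·0.991848 = 5.5643 /hr

Final: 5.5643 /hr


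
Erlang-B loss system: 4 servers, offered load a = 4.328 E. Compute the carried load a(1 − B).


B(4,4.328) = 0.341380 (Erlang-B)
Carried load = a(1 − B) = 4.328·(1 − 0.341380) = 4.328·0.658620 = 2.8505 E

Final: 2.8505 Erlangs


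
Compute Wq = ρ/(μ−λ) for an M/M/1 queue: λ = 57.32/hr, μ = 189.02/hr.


ρ = 57.32/189.02 = 0.3032
Wq = ρ/(μ−λ) = 0.3032/(189.02 − 57.32) = 0.3032/131.70 = 0.002303 hr

Final: 0.002303 hr


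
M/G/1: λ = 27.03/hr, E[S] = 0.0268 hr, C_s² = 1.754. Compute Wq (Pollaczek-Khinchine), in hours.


ρ = λ·E[S] = 27.03·0.0268 = 0.7244
E[S²] = E[S]²(1+C_s²) = 0.0268²·(1+1.754) = 0.001978
Wq = λ·E[S²]/(2(1−ρ)) = 27.03·0.001978/(2·0.2756) = 0.09700 hr

Final: 0.09700 hr


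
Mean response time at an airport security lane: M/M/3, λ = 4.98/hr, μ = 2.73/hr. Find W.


a = 1.8242; ρ = 0.6081; P₀ = 0.141458
Lq = P₀·a^c·ρ/(c!(1−ρ)²) = 0.56647
Wq = Lq/λ = 0.56647/4.98 = 0.11375 hr
W = Wq + 1/μ = 0.11375 + 0.36630 = 0.48005 hr

Final: 0.48005 hr


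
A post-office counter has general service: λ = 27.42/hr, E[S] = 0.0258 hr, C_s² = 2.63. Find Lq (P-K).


ρ = λ·E[S] = 27.42·0.0258 = 0.7074
Lq = ρ²(1+C_s²)/(2(1−ρ)) = 0.5005·(1+2.63)/(2·0.2926)
= 0.5005·3.6300/0.5851 = 3.10477

Final: 3.10477


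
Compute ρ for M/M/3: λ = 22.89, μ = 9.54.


ρ = λ/(cμ) = 22.89/(3·9.54) = 22.89/28.62 = 0.7998

Final: 0.7998


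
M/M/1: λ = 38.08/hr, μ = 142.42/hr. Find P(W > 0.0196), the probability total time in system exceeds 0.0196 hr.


W ~ Exponential(μ−λ) for M/M/1.
μ − λ = 142.42 − 38.08 = 104.3400
P(W > t) = e^{−(μ−λ)t} = e^{−2.0451} = 0.129372

Final: 0.129372


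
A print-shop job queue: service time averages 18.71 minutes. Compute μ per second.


μ = 1/(service time) in consistent units.
1 second = 0.0166667 min, so μ = 0.0166667/18.71 = 0.0008908 per second

Final: 0.0008908 /sec


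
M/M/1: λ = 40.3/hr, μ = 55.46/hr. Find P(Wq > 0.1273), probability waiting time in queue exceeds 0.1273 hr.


ρ = 40.3/55.46 = 0.7266
P(Wq > t) = ρ·e^{−(μ−λ)t} = 0.7266·e^{−1.9299}
= 0.7266·0.145167 = 0.105486

Final: 0.105486


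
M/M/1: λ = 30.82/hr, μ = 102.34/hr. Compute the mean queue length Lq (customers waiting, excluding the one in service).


ρ = 30.82/102.34 = 0.3012
Lq = ρ²/(1−ρ) = 0.09069/0.6988 = 0.1298

Final: 0.1298


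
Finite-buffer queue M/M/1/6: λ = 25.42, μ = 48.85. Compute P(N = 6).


ρ = λ/μ = 25.42/48.85 = 0.5204
P_K = (1−ρ)ρ^K/(1−ρ^(K+1)) = (0.4796·0.019855)/(1 − 0.010332)
= 0.009523/0.989668 = 0.009622

Final: 0.009622


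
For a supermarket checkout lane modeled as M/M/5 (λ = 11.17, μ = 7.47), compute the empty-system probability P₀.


a = λ/μ = 11.17/7.47 = 1.4953; ρ = a/c = 0.2991
Σ_{k=0}^{4} a^k/k! (terms k=0..4) = 1.00000 + 1.49531 + 1.11798 + 0.55725 + 0.20831 = 4.37886
Tail: a^5/(5!(1−ρ)) = 7.47589/(120·0.7009) = 0.08888
P₀ = 1/(4.37886 + 0.08888) = 1/4.46774 = 0.223827

Final: 0.223827


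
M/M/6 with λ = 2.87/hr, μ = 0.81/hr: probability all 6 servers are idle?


a = λ/μ = 2.87/0.81 = 3.5432; ρ = a/c = 0.5905
Σ_{k=0}^{5} a^k/k! (terms k=0..5) = 1.00000 + 3.54321 + 6.27717 + 7.41377 + 6.56714 + 4.65375 = 29.45504
Tail: a^6/(6!(1−ρ)) = 1978.70598/(720·0.4095) = 6.71169
P₀ = 1/(29.45504 + 6.71169) = 1/36.16673 = 0.027650

Final: 0.027650


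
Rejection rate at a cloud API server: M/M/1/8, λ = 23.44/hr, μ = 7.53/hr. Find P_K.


ρ = λ/μ = 23.44/7.53 = 3.1129
P_K = (1−ρ)ρ^K/(1−ρ^(K+1)) = (-2.1129·8816.598202)/(1 − 27445.028134)
= -18628.429932/-27444.028134 = 0.678779

Final: 0.678779


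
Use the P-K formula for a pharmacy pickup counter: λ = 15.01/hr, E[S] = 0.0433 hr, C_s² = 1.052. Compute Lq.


ρ = λ·E[S] = 15.01·0.0433 = 0.6499
Lq = ρ²(1+C_s²)/(2(1−ρ)) = 0.4224·(1+1.052)/(2·0.3501)
= 0.4224·2.0520/0.7001 = 1.23804

Final: 1.23804


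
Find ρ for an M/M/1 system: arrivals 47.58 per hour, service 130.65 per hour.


ρ = λ/μ = 47.58/130.65 = 0.3642

Final: 0.3642


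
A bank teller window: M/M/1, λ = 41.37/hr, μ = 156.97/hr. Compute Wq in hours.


ρ = 41.37/156.97 = 0.2636
Wq = ρ/(μ−λ) = 0.2636/(156.97 − 41.37) = 0.2636/115.60 = 0.002280 hr

Final: 0.002280 hr


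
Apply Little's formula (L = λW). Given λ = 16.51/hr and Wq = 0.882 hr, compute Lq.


Lq = λWq = 16.51·0.882 = 14.5618

Final: 14.5618


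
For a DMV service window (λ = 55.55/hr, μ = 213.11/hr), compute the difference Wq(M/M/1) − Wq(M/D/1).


ρ = 55.55/213.11 = 0.2607
Wq(M/M/1) = ρ/(μ−λ) = 0.2607/157.56 = 0.001654 hr
Wq(M/D/1) = ρ/(2(μ−λ)) = 0.0008272 hr
Savings = 0.001654 − 0.0008272 = 0.0008272 hr

Final: 0.0008272 hr


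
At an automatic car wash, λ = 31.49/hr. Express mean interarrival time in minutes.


Mean interarrival time = 1/λ = 1/31.49 hour = 0.03176 hour
In minutes: 0.03176 × 60 = 1.9054 min

Final: 1.9054 min


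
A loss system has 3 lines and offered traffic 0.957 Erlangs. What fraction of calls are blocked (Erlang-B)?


B(c,a) = (a^c/c!) / Σ_{k=0}^{c} a^k/k!
a^3/3! = 0.146078
Σ terms (k=0..3): 1.00000 + 0.95700 + 0.45792 + 0.14608 = 2.561002
B = 0.146078/2.561002 = 0.057039

Final: 0.057039


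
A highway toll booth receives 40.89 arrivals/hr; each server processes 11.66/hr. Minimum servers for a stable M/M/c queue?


Stability requires cμ > λ ⇔ c > λ/μ.
λ/μ = 40.89/11.66 = 3.5069
Minimum integer c = ⌊3.5069⌋ + 1 = 4
Check: 4·11.66 = 46.64 > 40.89, while 3·11.66 = 34.98 ≤ 40.89

Final: 4 servers


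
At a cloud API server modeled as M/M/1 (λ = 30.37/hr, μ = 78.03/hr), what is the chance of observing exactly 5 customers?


ρ = 30.37/78.03 = 0.3892
P_n = (1−ρ)·ρ^n = (1 − 0.3892)·0.3892^5 = 0.6108·0.008931 = 0.005455

Final: 0.005455


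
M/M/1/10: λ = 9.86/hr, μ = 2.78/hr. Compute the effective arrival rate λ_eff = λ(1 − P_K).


ρ = 3.5468; P_K = (1−ρ)ρ^10/(1−ρ^11) = 0.718053
λ_eff = λ(1 − P_K) = 9.86·(1 − 0.718053) = 9.86·0.281947 = 2.7800 /hr

Final: 2.7800 /hr


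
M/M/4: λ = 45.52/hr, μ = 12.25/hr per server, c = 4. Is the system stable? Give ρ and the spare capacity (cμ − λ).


Total capacity cμ = 4·12.25 = 49.00/hr
ρ = λ/(cμ) = 45.52/49.00 = 0.9290
Stable ⇔ ρ < 1: YES
Spare capacity = cμ − λ = 49.00 − 45.52 = 3.48/hr

Final: ρ = 0.9290; stable; margin = 3.48/hr


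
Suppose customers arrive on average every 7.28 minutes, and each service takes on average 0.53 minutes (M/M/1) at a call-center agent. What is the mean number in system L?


λ = 60/7.28 = 8.2418 /hr
μ = 60/0.53 = 113.2075 /hr
ρ = λ/μ = 8.2418/113.2075 = 0.07280
L = ρ/(1−ρ) = 0.07280/0.9272 = 0.07852

Final: 0.07852


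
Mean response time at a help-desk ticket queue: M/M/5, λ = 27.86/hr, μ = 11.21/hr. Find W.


a = 2.4853; ρ = 0.4971; P₀ = 0.081349
Lq = P₀·a^c·ρ/(c!(1−ρ)²) = 0.12630
Wq = Lq/λ = 0.12630/27.86 = 0.004534 hr
W = Wq + 1/μ = 0.004534 + 0.08921 = 0.09374 hr

Final: 0.09374 hr


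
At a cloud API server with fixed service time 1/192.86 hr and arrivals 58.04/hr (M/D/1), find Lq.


ρ = 58.04/192.86 = 0.3009
M/D/1: Lq = ρ²/(2(1−ρ)) = 0.09057/(2·0.6991) = 0.06478

Final: 0.06478


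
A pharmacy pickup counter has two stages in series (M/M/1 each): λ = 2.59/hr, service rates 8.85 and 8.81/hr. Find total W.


Each node sees arrival rate λ = 2.59/hr (tandem ⇒ throughput preserved).
W₁ = 1/(μ₁−λ) = 1/(8.85−2.59) = 0.15974 hr
W₂ = 1/(μ₂−λ) = 1/(8.81−2.59) = 0.16077 hr
W_total = W₁ + W₂ = 0.15974 + 0.16077 = 0.32052 hr

Final: 0.32052 hr


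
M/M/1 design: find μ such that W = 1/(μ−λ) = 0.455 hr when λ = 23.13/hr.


W = 1/(μ−λ) ⇒ μ − λ = 1/W = 1/0.455 = 2.1978
μ = λ + 1/W = 23.13 + 2.1978 = 25.3278 per hr

Final: 25.3278 /hr


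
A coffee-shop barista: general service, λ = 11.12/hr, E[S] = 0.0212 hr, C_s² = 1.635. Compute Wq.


ρ = λ·E[S] = 11.12·0.0212 = 0.2357
E[S²] = E[S]²(1+C_s²) = 0.0212²·(1+1.635) = 0.001184
Wq = λ·E[S²]/(2(1−ρ)) = 11.12·0.001184/(2·0.7643) = 0.008616 hr

Final: 0.008616 hr


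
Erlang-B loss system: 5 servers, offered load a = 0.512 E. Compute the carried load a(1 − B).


B(5,0.512) = 0.0001757 (Erlang-B)
Carried load = a(1 − B) = 0.512·(1 − 0.0001757) = 0.512·0.999824 = 0.5119 E

Final: 0.5119 Erlangs


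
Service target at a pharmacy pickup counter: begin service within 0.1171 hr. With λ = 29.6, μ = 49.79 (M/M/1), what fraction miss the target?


ρ = 29.6/49.79 = 0.5945
P(Wq > t) = ρ·e^{−(μ−λ)t} = 0.5945·e^{−2.3642}
= 0.5945·0.094020 = 0.055895

Final: 0.055895


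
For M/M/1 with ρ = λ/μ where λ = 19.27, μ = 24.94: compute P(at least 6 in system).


ρ = 19.27/24.94 = 0.7727
P(N ≥ n) = ρ^n = 0.7727^6 = 0.212771

Final: 0.212771


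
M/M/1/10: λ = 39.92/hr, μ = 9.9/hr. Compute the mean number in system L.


ρ = 39.92/9.9 = 4.0323
L = ρ[1 − (K+1)ρ^K + Kρ^(K+1)] / [(1−ρ)(1−ρ^(K+1))]
Numerator: 4.0323·(1 − 11·1136457.973862 + 10·4582565.890564) = 134375648.277840
Denominator: (-3.0323)·(-4582564.890564) = 13895817.981285
L = 134375648.277840/13895817.981285 = 9.6702

Final: 9.6702


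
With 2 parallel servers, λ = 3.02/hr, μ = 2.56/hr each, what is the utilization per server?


ρ = λ/(cμ) = 3.02/(2·2.56) = 3.02/5.12 = 0.5898

Final: 0.5898


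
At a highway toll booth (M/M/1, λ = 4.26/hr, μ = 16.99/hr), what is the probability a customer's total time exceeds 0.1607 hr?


W ~ Exponential(μ−λ) for M/M/1.
μ − λ = 16.99 − 4.26 = 12.7300
P(W > t) = e^{−(μ−λ)t} = e^{−2.0457} = 0.129288

Final: 0.129288


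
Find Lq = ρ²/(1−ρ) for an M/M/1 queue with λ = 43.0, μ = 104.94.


ρ = 43.0/104.94 = 0.4098
Lq = ρ²/(1−ρ) = 0.1679/0.5902 = 0.2845

Final: 0.2845


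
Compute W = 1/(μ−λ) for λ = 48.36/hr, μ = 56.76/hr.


W = 1/(μ−λ) = 1/(56.76 − 48.36) = 1/8.40 = 0.1190 hr

Final: 0.1190 hr


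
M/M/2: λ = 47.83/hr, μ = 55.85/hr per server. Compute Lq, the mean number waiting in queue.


a = λ/μ = 0.8564; ρ = a/2 = 0.4282
P₀ = 0.400364
Lq = P₀·a^c·ρ / (c!·(1−ρ)²) = 0.400364·0.73342·0.4282/(2·0.32695)
= 0.19228

Final: 0.19228


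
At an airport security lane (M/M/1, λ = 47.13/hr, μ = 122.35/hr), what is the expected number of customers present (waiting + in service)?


ρ = λ/μ = 47.13/122.35 = 0.3852
L = ρ/(1−ρ) = 0.3852/(1 − 0.3852) = 0.3852/0.6148 = 0.6266

Final: 0.6266


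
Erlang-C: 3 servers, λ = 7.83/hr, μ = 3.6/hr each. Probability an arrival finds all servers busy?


a = λ/μ = 2.1750; ρ = a/3 = 0.7250
P₀ = 0.084917 (from M/M/c formula)
C(c,a) = [a^c/(c!(1−ρ))]·P₀ = [10.28911/(6·0.2750)]·0.084917
= 6.23582·0.084917 = 0.529531

Final: 0.529531


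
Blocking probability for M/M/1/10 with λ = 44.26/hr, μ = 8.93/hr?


ρ = λ/μ = 44.26/8.93 = 4.9563
P_K = (1−ρ)ρ^K/(1−ρ^(K+1)) = (-3.9563·8945394.683754)/(1 − 44336301.086557)
= -35390906.402803/-44336300.086557 = 0.798238

Final: 0.798238


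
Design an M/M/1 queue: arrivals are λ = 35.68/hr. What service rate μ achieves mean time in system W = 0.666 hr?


W = 1/(μ−λ) ⇒ μ − λ = 1/W = 1/0.666 = 1.5015
μ = λ + 1/W = 35.68 + 1.5015 = 37.1815 per hr

Final: 37.1815 /hr


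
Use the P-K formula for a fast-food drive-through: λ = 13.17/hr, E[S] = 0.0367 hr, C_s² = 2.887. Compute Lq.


ρ = λ·E[S] = 13.17·0.0367 = 0.4833
Lq = ρ²(1+C_s²)/(2(1−ρ)) = 0.2336·(1+2.887)/(2·0.5167)
= 0.2336·3.8870/1.0333 = 0.87878

Final: 0.87878


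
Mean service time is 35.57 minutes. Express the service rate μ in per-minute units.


μ = 1/(service time) in consistent units.
1 minute = 1 min, so μ = 1/35.57 = 0.02811 per minute

Final: 0.02811 /min


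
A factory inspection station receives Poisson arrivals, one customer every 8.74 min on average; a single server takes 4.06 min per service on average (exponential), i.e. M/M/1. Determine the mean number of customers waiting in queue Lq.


λ = 60/8.74 = 6.8650 /hr
μ = 60/4.06 = 14.7783 /hr
ρ = λ/μ = 6.8650/14.7783 = 0.4645
Lq = ρ²/(1−ρ) = 0.2158/0.5355 = 0.4030

Final: 0.4030


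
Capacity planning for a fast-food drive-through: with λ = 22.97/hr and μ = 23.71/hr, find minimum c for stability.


Stability requires cμ > λ ⇔ c > λ/μ.
λ/μ = 22.97/23.71 = 0.9688
Minimum integer c = ⌊0.9688⌋ + 1 = 1
Check: 1·23.71 = 23.71 > 22.97, while 0·23.71 = 0.00 ≤ 22.97

Final: 1 servers


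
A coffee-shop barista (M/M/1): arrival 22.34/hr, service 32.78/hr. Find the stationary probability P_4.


ρ = 22.34/32.78 = 0.6815
P_n = (1−ρ)·ρ^n = (1 − 0.6815)·0.6815^4 = 0.3185·0.215723 = 0.068705

Final: 0.068705


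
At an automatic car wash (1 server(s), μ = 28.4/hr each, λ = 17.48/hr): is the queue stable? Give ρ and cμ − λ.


Total capacity cμ = 1·28.4 = 28.40/hr
ρ = λ/(cμ) = 17.48/28.40 = 0.6155
Stable ⇔ ρ < 1: YES
Spare capacity = cμ − λ = 28.40 − 17.48 = 10.92/hr

Final: ρ = 0.6155; stable; margin = 10.92/hr
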